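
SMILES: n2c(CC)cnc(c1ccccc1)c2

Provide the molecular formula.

Heavy atoms from the SMILES: 12 C, 2 N.
Implicit hydrogens by atom environment:
  7 × C (aromatic): 1 H each → 7
  3 × C (aromatic): no H
  2 × N (aromatic): no H
  1 × C: 3 H
  1 × C: 2 H
  Total hydrogens = 12.
Molecular formula: C12H12N2

C12H12N2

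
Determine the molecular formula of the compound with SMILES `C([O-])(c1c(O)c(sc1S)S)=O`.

C5H3O3S3-

Heavy atoms from the SMILES: 5 C, 3 O, 3 S.
Implicit hydrogens by atom environment:
  4 × C (aromatic): no H
  2 × S: 1 H each → 2
  1 × C: no H
  1 × O: 1 H
  1 × O: no H
  1 × O (charge -1): no H
  1 × S (aromatic): no H
  Total hydrogens = 3.
Net charge -1.
Molecular formula: C5H3O3S3-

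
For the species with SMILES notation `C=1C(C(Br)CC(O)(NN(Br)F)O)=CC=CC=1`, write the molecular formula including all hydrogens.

C9H11Br2FN2O2

Heavy atoms from the SMILES: 2 Br, 9 C, 1 F, 2 N, 2 O.
Implicit hydrogens by atom environment:
  5 × C (aromatic): 1 H each → 5
  2 × Br: no H
  2 × O: 1 H each → 2
  1 × C: 2 H
  1 × C: 1 H
  1 × C: no H
  1 × C (aromatic): no H
  1 × F: no H
  1 × N: 1 H
  1 × N: no H
  Total hydrogens = 11.
Molecular formula: C9H11Br2FN2O2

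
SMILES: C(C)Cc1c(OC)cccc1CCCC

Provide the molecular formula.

Heavy atoms from the SMILES: 14 C, 1 O.
Implicit hydrogens by atom environment:
  5 × C: 2 H each → 10
  3 × C: 3 H each → 9
  3 × C (aromatic): 1 H each → 3
  3 × C (aromatic): no H
  1 × O: no H
  Total hydrogens = 22.
Molecular formula: C14H22O

C14H22O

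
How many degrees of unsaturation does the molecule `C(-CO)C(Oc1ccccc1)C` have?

Molecular formula from the SMILES: C10H14O2.
DoU = (2C + 2 + N − H − X)/2 = (2·10 + 2 + 0 − 14 − 0)/2 = 8/2 = 4.
(Structurally: 1 ring(s) + 3 π bond(s) = 4.)

4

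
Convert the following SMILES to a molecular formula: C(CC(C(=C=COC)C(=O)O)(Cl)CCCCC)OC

Heavy atoms from the SMILES: 14 C, 1 Cl, 4 O.
Implicit hydrogens by atom environment:
  6 × C: 2 H each → 12
  4 × C: no H
  3 × C: 3 H each → 9
  3 × O: no H
  1 × C: 1 H
  1 × Cl: no H
  1 × O: 1 H
  Total hydrogens = 23.
Molecular formula: C14H23ClO4

C14H23ClO4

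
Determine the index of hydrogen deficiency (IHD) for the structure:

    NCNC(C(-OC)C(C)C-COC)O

Molecular formula from the SMILES: C9H22N2O3.
DoU = (2C + 2 + N − H − X)/2 = (2·9 + 2 + 2 − 22 − 0)/2 = 0/2 = 0.
(Structurally: 0 ring(s) + 0 π bond(s) = 0.)

0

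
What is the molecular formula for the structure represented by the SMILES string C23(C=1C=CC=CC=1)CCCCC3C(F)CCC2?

C16H21F

Heavy atoms from the SMILES: 16 C, 1 F.
Implicit hydrogens by atom environment:
  7 × C: 2 H each → 14
  5 × C (aromatic): 1 H each → 5
  2 × C: 1 H each → 2
  1 × C: no H
  1 × C (aromatic): no H
  1 × F: no H
  Total hydrogens = 21.
Molecular formula: C16H21F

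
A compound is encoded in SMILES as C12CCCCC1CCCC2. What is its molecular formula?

Heavy atoms from the SMILES: 10 C.
Implicit hydrogens by atom environment:
  8 × C: 2 H each → 16
  2 × C: 1 H each → 2
  Total hydrogens = 18.
Molecular formula: C10H18

C10H18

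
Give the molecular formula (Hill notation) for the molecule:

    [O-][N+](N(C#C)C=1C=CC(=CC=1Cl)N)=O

Heavy atoms from the SMILES: 8 C, 1 Cl, 3 N, 2 O.
Implicit hydrogens by atom environment:
  3 × C (aromatic): 1 H each → 3
  3 × C (aromatic): no H
  1 × C: 1 H
  1 × C: no H
  1 × Cl: no H
  1 × N: 2 H
  1 × N: no H
  1 × N (charge +1): no H
  1 × O: no H
  1 × O (charge -1): no H
  Total hydrogens = 6.
Molecular formula: C8H6ClN3O2

C8H6ClN3O2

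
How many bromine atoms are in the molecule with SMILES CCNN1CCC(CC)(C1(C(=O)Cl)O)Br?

The symbol for bromine appears 1 time in the SMILES.

1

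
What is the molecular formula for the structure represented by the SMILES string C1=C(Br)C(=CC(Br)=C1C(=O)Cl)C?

C8H5Br2ClO

Heavy atoms from the SMILES: 2 Br, 8 C, 1 Cl, 1 O.
Implicit hydrogens by atom environment:
  4 × C (aromatic): no H
  2 × Br: no H
  2 × C (aromatic): 1 H each → 2
  1 × C: 3 H
  1 × C: no H
  1 × Cl: no H
  1 × O: no H
  Total hydrogens = 5.
Molecular formula: C8H5Br2ClO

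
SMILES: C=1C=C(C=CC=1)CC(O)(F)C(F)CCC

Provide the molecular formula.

Heavy atoms from the SMILES: 12 C, 2 F, 1 O.
Implicit hydrogens by atom environment:
  5 × C (aromatic): 1 H each → 5
  3 × C: 2 H each → 6
  2 × F: no H
  1 × C: 3 H
  1 × C: 1 H
  1 × C: no H
  1 × C (aromatic): no H
  1 × O: 1 H
  Total hydrogens = 16.
Molecular formula: C12H16F2O

C12H16F2O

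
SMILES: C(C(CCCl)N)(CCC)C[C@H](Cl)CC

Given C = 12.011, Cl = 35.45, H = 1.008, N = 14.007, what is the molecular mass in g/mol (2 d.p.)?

Molecular formula: C11H23Cl2N.
M = 11×12.011 + 2×35.45 + 23×1.008 + 1×14.007 = 240.21 g/mol.

240.21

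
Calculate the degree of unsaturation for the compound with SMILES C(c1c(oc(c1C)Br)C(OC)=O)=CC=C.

6

Molecular formula from the SMILES: C11H11BrO3.
DoU = (2C + 2 + N − H − X)/2 = (2·11 + 2 + 0 − 11 − 1)/2 = 12/2 = 6.
(Structurally: 1 ring(s) + 5 π bond(s) = 6.)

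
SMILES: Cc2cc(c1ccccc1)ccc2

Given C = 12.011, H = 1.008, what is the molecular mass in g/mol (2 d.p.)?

Molecular formula: C13H12.
M = 13×12.011 + 12×1.008 = 168.24 g/mol.

168.24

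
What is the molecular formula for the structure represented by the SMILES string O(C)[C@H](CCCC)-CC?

Heavy atoms from the SMILES: 8 C, 1 O.
Implicit hydrogens by atom environment:
  4 × C: 2 H each → 8
  3 × C: 3 H each → 9
  1 × C: 1 H
  1 × O: no H
  Total hydrogens = 18.
Molecular formula: C8H18O

C8H18O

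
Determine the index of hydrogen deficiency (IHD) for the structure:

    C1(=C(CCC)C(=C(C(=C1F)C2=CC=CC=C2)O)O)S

8

Molecular formula from the SMILES: C15H15FO2S.
DoU = (2C + 2 + N − H − X)/2 = (2·15 + 2 + 0 − 15 − 1)/2 = 16/2 = 8.
(Structurally: 2 ring(s) + 6 π bond(s) = 8.)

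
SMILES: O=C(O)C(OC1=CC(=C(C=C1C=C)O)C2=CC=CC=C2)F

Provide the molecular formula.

Heavy atoms from the SMILES: 16 C, 1 F, 4 O.
Implicit hydrogens by atom environment:
  7 × C (aromatic): 1 H each → 7
  5 × C (aromatic): no H
  2 × C: 1 H each → 2
  2 × O: 1 H each → 2
  2 × O: no H
  1 × C: 2 H
  1 × C: no H
  1 × F: no H
  Total hydrogens = 13.
Molecular formula: C16H13FO4

C16H13FO4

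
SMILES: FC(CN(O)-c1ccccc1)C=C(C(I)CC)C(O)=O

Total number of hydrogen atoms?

Hydrogens are implicit in SMILES; fill each atom to its normal valence:
  5 × C (aromatic): 1 H each → 5
  3 × C: 1 H each → 3
  2 × C: 2 H each → 4
  2 × C: no H
  2 × O: 1 H each → 2
  1 × C: 3 H
  1 × C (aromatic): no H
  1 × F: no H
  1 × I: no H
  1 × N: no H
  1 × O: no H
  Total hydrogens = 17.

17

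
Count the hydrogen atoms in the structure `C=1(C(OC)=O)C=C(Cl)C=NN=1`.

5

Hydrogens are implicit in SMILES; fill each atom to its normal valence:
  2 × C (aromatic): 1 H each → 2
  2 × C (aromatic): no H
  2 × N (aromatic): no H
  2 × O: no H
  1 × C: 3 H
  1 × C: no H
  1 × Cl: no H
  Total hydrogens = 5.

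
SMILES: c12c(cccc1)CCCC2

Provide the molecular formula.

C10H12

Heavy atoms from the SMILES: 10 C.
Implicit hydrogens by atom environment:
  4 × C: 2 H each → 8
  4 × C (aromatic): 1 H each → 4
  2 × C (aromatic): no H
  Total hydrogens = 12.
Molecular formula: C10H12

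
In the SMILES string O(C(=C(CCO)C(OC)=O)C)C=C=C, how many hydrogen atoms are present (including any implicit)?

Hydrogens are implicit in SMILES; fill each atom to its normal valence:
  4 × C: no H
  3 × C: 2 H each → 6
  3 × O: no H
  2 × C: 3 H each → 6
  1 × C: 1 H
  1 × O: 1 H
  Total hydrogens = 14.

14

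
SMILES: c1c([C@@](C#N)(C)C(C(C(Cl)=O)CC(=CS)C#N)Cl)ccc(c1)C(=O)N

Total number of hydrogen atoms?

Hydrogens are implicit in SMILES; fill each atom to its normal valence:
  6 × C: no H
  4 × C (aromatic): 1 H each → 4
  3 × C: 1 H each → 3
  2 × C (aromatic): no H
  2 × Cl: no H
  2 × N: no H
  2 × O: no H
  1 × C: 3 H
  1 × C: 2 H
  1 × N: 2 H
  1 × S: 1 H
  Total hydrogens = 15.

15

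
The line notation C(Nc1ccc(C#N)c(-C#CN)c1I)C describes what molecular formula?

Heavy atoms from the SMILES: 11 C, 1 I, 3 N.
Implicit hydrogens by atom environment:
  4 × C (aromatic): no H
  3 × C: no H
  2 × C (aromatic): 1 H each → 2
  1 × C: 3 H
  1 × C: 2 H
  1 × I: no H
  1 × N: 2 H
  1 × N: 1 H
  1 × N: no H
  Total hydrogens = 10.
Molecular formula: C11H10IN3

C11H10IN3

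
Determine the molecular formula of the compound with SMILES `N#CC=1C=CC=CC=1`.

C7H5N

Heavy atoms from the SMILES: 7 C, 1 N.
Implicit hydrogens by atom environment:
  5 × C (aromatic): 1 H each → 5
  1 × C (aromatic): no H
  1 × C: no H
  1 × N: no H
  Total hydrogens = 5.
Molecular formula: C7H5N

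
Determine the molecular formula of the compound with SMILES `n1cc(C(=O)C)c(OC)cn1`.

C7H8N2O2

Heavy atoms from the SMILES: 7 C, 2 N, 2 O.
Implicit hydrogens by atom environment:
  2 × C: 3 H each → 6
  2 × C (aromatic): 1 H each → 2
  2 × C (aromatic): no H
  2 × N (aromatic): no H
  2 × O: no H
  1 × C: no H
  Total hydrogens = 8.
Molecular formula: C7H8N2O2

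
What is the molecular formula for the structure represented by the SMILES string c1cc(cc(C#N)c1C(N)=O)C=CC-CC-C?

Heavy atoms from the SMILES: 14 C, 2 N, 1 O.
Implicit hydrogens by atom environment:
  3 × C: 2 H each → 6
  3 × C (aromatic): 1 H each → 3
  3 × C (aromatic): no H
  2 × C: 1 H each → 2
  2 × C: no H
  1 × C: 3 H
  1 × N: 2 H
  1 × N: no H
  1 × O: no H
  Total hydrogens = 16.
Molecular formula: C14H16N2O

C14H16N2O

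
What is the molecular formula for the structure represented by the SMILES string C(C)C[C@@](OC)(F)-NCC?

Heavy atoms from the SMILES: 7 C, 1 F, 1 N, 1 O.
Implicit hydrogens by atom environment:
  3 × C: 3 H each → 9
  3 × C: 2 H each → 6
  1 × C: no H
  1 × F: no H
  1 × N: 1 H
  1 × O: no H
  Total hydrogens = 16.
Molecular formula: C7H16FNO

C7H16FNO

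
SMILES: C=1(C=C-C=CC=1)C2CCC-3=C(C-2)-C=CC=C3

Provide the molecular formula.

Heavy atoms from the SMILES: 16 C.
Implicit hydrogens by atom environment:
  9 × C (aromatic): 1 H each → 9
  3 × C: 2 H each → 6
  3 × C (aromatic): no H
  1 × C: 1 H
  Total hydrogens = 16.
Molecular formula: C16H16

C16H16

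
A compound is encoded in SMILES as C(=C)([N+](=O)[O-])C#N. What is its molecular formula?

Heavy atoms from the SMILES: 3 C, 2 N, 2 O.
Implicit hydrogens by atom environment:
  2 × C: no H
  1 × C: 2 H
  1 × N: no H
  1 × N (charge +1): no H
  1 × O: no H
  1 × O (charge -1): no H
  Total hydrogens = 2.
Molecular formula: C3H2N2O2

C3H2N2O2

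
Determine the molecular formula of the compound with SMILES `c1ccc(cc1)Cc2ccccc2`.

Heavy atoms from the SMILES: 13 C.
Implicit hydrogens by atom environment:
  10 × C (aromatic): 1 H each → 10
  2 × C (aromatic): no H
  1 × C: 2 H
  Total hydrogens = 12.
Molecular formula: C13H12

C13H12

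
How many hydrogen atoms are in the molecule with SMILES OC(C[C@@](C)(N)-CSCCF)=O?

Hydrogens are implicit in SMILES; fill each atom to its normal valence:
  4 × C: 2 H each → 8
  2 × C: no H
  1 × C: 3 H
  1 × F: no H
  1 × N: 2 H
  1 × O: 1 H
  1 × O: no H
  1 × S: no H
  Total hydrogens = 14.

14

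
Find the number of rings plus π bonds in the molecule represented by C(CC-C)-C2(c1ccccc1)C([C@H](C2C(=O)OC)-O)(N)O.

6

Molecular formula from the SMILES: C16H23NO4.
DoU = (2C + 2 + N − H − X)/2 = (2·16 + 2 + 1 − 23 − 0)/2 = 12/2 = 6.
(Structurally: 2 ring(s) + 4 π bond(s) = 6.)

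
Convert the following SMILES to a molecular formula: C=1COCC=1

Heavy atoms from the SMILES: 4 C, 1 O.
Implicit hydrogens by atom environment:
  2 × C: 2 H each → 4
  2 × C: 1 H each → 2
  1 × O: no H
  Total hydrogens = 6.
Molecular formula: C4H6O

C4H6O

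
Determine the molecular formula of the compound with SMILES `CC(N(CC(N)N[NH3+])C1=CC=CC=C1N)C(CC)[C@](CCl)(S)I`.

Heavy atoms from the SMILES: 15 C, 1 Cl, 1 I, 5 N, 1 S.
Implicit hydrogens by atom environment:
  4 × C (aromatic): 1 H each → 4
  3 × C: 2 H each → 6
  3 × C: 1 H each → 3
  2 × C: 3 H each → 6
  2 × C (aromatic): no H
  2 × N: 2 H each → 4
  1 × C: no H
  1 × Cl: no H
  1 × I: no H
  1 × N (charge +1): 3 H
  1 × N: 1 H
  1 × N: no H
  1 × S: 1 H
  Total hydrogens = 28.
Net charge +1.
Molecular formula: C15H28ClIN5S+

C15H28ClIN5S+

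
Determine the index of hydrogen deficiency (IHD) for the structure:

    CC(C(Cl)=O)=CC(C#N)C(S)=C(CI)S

5

Molecular formula from the SMILES: C9H9ClINOS2.
DoU = (2C + 2 + N − H − X)/2 = (2·9 + 2 + 1 − 9 − 2)/2 = 10/2 = 5.
(Structurally: 0 ring(s) + 5 π bond(s) = 5.)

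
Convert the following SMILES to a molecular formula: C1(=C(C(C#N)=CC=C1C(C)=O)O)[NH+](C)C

Heavy atoms from the SMILES: 11 C, 2 N, 2 O.
Implicit hydrogens by atom environment:
  4 × C (aromatic): no H
  3 × C: 3 H each → 9
  2 × C (aromatic): 1 H each → 2
  2 × C: no H
  1 × N (charge +1): 1 H
  1 × N: no H
  1 × O: 1 H
  1 × O: no H
  Total hydrogens = 13.
Net charge +1.
Molecular formula: C11H13N2O2+

C11H13N2O2+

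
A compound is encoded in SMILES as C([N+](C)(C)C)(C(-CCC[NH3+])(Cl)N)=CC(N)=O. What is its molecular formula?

Heavy atoms from the SMILES: 10 C, 1 Cl, 4 N, 1 O.
Implicit hydrogens by atom environment:
  3 × C: 3 H each → 9
  3 × C: 2 H each → 6
  3 × C: no H
  2 × N: 2 H each → 4
  1 × C: 1 H
  1 × Cl: no H
  1 × N (charge +1): 3 H
  1 × N (charge +1): no H
  1 × O: no H
  Total hydrogens = 23.
Net charge +2.
Molecular formula: [C10H23ClN4O]2+

[C10H23ClN4O]2+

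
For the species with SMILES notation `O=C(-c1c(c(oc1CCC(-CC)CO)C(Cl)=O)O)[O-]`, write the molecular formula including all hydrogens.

Heavy atoms from the SMILES: 12 C, 1 Cl, 6 O.
Implicit hydrogens by atom environment:
  4 × C: 2 H each → 8
  4 × C (aromatic): no H
  2 × C: no H
  2 × O: 1 H each → 2
  2 × O: no H
  1 × C: 3 H
  1 × C: 1 H
  1 × Cl: no H
  1 × O (aromatic): no H
  1 × O (charge -1): no H
  Total hydrogens = 14.
Net charge -1.
Molecular formula: C12H14ClO6-

C12H14ClO6-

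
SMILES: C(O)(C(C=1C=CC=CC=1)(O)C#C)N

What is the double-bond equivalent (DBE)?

6

Molecular formula from the SMILES: C10H11NO2.
DoU = (2C + 2 + N − H − X)/2 = (2·10 + 2 + 1 − 11 − 0)/2 = 12/2 = 6.
(Structurally: 1 ring(s) + 5 π bond(s) = 6.)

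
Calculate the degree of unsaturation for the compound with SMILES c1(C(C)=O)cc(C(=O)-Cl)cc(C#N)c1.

Molecular formula from the SMILES: C10H6ClNO2.
DoU = (2C + 2 + N − H − X)/2 = (2·10 + 2 + 1 − 6 − 1)/2 = 16/2 = 8.
(Structurally: 1 ring(s) + 7 π bond(s) = 8.)

8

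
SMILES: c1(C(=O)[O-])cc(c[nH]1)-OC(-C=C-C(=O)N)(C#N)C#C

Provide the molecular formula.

C12H8N3O4-

Heavy atoms from the SMILES: 12 C, 3 N, 4 O.
Implicit hydrogens by atom environment:
  5 × C: no H
  3 × C: 1 H each → 3
  3 × O: no H
  2 × C (aromatic): 1 H each → 2
  2 × C (aromatic): no H
  1 × N: 2 H
  1 × N (aromatic): 1 H
  1 × N: no H
  1 × O (charge -1): no H
  Total hydrogens = 8.
Net charge -1.
Molecular formula: C12H8N3O4-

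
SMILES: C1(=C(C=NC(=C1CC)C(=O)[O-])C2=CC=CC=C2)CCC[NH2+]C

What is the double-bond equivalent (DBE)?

Molecular formula from the SMILES: C18H22N2O2.
DoU = (2C + 2 + N − H − X)/2 = (2·18 + 2 + 2 − 22 − 0)/2 = 18/2 = 9.
(Structurally: 2 ring(s) + 7 π bond(s) = 9.)

9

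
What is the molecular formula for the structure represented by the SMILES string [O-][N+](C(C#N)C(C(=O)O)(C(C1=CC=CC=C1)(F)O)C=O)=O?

Heavy atoms from the SMILES: 12 C, 1 F, 2 N, 6 O.
Implicit hydrogens by atom environment:
  5 × C (aromatic): 1 H each → 5
  4 × C: no H
  3 × O: no H
  2 × C: 1 H each → 2
  2 × O: 1 H each → 2
  1 × C (aromatic): no H
  1 × F: no H
  1 × N: no H
  1 × N (charge +1): no H
  1 × O (charge -1): no H
  Total hydrogens = 9.
Molecular formula: C12H9FN2O6

C12H9FN2O6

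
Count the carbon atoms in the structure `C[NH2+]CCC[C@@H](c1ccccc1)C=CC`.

14

The symbol for carbon appears 14 times in the SMILES. Lowercase c denotes aromatic carbon and counts toward C.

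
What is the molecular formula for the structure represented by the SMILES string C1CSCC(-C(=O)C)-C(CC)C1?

C10H18OS

Heavy atoms from the SMILES: 10 C, 1 O, 1 S.
Implicit hydrogens by atom environment:
  5 × C: 2 H each → 10
  2 × C: 3 H each → 6
  2 × C: 1 H each → 2
  1 × C: no H
  1 × O: no H
  1 × S: no H
  Total hydrogens = 18.
Molecular formula: C10H18OS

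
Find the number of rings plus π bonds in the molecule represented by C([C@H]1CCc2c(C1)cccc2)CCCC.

5

Molecular formula from the SMILES: C15H22.
DoU = (2C + 2 + N − H − X)/2 = (2·15 + 2 + 0 − 22 − 0)/2 = 10/2 = 5.
(Structurally: 2 ring(s) + 3 π bond(s) = 5.)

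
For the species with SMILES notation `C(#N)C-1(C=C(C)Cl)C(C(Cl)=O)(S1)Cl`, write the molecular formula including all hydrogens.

C7H4Cl3NOS

Heavy atoms from the SMILES: 7 C, 3 Cl, 1 N, 1 O, 1 S.
Implicit hydrogens by atom environment:
  5 × C: no H
  3 × Cl: no H
  1 × C: 3 H
  1 × C: 1 H
  1 × N: no H
  1 × O: no H
  1 × S: no H
  Total hydrogens = 4.
Molecular formula: C7H4Cl3NOS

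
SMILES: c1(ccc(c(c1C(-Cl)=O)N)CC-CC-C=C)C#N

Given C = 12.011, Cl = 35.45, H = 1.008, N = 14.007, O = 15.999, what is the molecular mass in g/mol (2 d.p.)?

Molecular formula: C14H15ClN2O.
M = 14×12.011 + 1×35.45 + 15×1.008 + 2×14.007 + 1×15.999 = 262.74 g/mol.

262.74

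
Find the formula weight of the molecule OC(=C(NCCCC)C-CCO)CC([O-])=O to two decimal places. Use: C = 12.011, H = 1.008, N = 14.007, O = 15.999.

230.28

Molecular formula: C11H20NO4-.
M = 11×12.011 + 20×1.008 + 1×14.007 + 4×15.999 = 230.28 g/mol.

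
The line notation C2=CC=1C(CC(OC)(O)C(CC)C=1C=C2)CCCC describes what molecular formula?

C17H26O2

Heavy atoms from the SMILES: 17 C, 2 O.
Implicit hydrogens by atom environment:
  5 × C: 2 H each → 10
  4 × C (aromatic): 1 H each → 4
  3 × C: 3 H each → 9
  2 × C: 1 H each → 2
  2 × C (aromatic): no H
  1 × C: no H
  1 × O: 1 H
  1 × O: no H
  Total hydrogens = 26.
Molecular formula: C17H26O2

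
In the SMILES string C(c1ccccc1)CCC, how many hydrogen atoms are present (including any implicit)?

Hydrogens are implicit in SMILES; fill each atom to its normal valence:
  5 × C (aromatic): 1 H each → 5
  3 × C: 2 H each → 6
  1 × C: 3 H
  1 × C (aromatic): no H
  Total hydrogens = 14.

14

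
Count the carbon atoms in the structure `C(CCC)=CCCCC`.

The symbol for carbon appears 9 times in the SMILES.

9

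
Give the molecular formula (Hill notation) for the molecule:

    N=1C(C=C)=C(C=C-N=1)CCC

C9H12N2

Heavy atoms from the SMILES: 9 C, 2 N.
Implicit hydrogens by atom environment:
  3 × C: 2 H each → 6
  2 × C (aromatic): 1 H each → 2
  2 × C (aromatic): no H
  2 × N (aromatic): no H
  1 × C: 3 H
  1 × C: 1 H
  Total hydrogens = 12.
Molecular formula: C9H12N2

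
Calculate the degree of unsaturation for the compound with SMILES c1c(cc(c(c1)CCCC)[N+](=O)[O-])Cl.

Molecular formula from the SMILES: C10H12ClNO2.
DoU = (2C + 2 + N − H − X)/2 = (2·10 + 2 + 1 − 12 − 1)/2 = 10/2 = 5.
(Structurally: 1 ring(s) + 4 π bond(s) = 5.)

5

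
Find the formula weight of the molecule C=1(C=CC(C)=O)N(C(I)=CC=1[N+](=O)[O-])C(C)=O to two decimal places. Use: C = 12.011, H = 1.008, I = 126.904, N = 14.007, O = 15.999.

Molecular formula: C10H9IN2O4.
M = 10×12.011 + 9×1.008 + 1×126.904 + 2×14.007 + 4×15.999 = 348.10 g/mol.

348.10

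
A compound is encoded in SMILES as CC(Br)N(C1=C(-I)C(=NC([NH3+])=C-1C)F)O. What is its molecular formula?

Heavy atoms from the SMILES: 1 Br, 8 C, 1 F, 1 I, 3 N, 1 O.
Implicit hydrogens by atom environment:
  5 × C (aromatic): no H
  2 × C: 3 H each → 6
  1 × Br: no H
  1 × C: 1 H
  1 × F: no H
  1 × I: no H
  1 × N (charge +1): 3 H
  1 × N (aromatic): no H
  1 × N: no H
  1 × O: 1 H
  Total hydrogens = 11.
Net charge +1.
Molecular formula: C8H11BrFIN3O+

C8H11BrFIN3O+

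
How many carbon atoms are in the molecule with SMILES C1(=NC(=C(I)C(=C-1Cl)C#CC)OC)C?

10

The symbol for carbon appears 10 times in the SMILES. (Cl is a single chlorine, not C + l.)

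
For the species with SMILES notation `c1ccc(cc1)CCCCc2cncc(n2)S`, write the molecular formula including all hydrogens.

C14H16N2S

Heavy atoms from the SMILES: 14 C, 2 N, 1 S.
Implicit hydrogens by atom environment:
  7 × C (aromatic): 1 H each → 7
  4 × C: 2 H each → 8
  3 × C (aromatic): no H
  2 × N (aromatic): no H
  1 × S: 1 H
  Total hydrogens = 16.
Molecular formula: C14H16N2S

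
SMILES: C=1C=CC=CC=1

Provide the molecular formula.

Heavy atoms from the SMILES: 6 C.
Implicit hydrogens by atom environment:
  6 × C (aromatic): 1 H each → 6
  Total hydrogens = 6.
Molecular formula: C6H6

C6H6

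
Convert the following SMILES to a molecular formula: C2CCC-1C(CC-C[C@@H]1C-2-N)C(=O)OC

Heavy atoms from the SMILES: 12 C, 1 N, 2 O.
Implicit hydrogens by atom environment:
  6 × C: 2 H each → 12
  4 × C: 1 H each → 4
  2 × O: no H
  1 × C: 3 H
  1 × C: no H
  1 × N: 2 H
  Total hydrogens = 21.
Molecular formula: C12H21NO2

C12H21NO2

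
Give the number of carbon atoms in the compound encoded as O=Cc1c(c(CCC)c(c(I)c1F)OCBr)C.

The symbol for carbon appears 12 times in the SMILES. Lowercase c denotes aromatic carbon and counts toward C.

12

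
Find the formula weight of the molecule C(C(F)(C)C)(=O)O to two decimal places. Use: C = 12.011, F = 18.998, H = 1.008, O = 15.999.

106.10

Molecular formula: C4H7FO2.
M = 4×12.011 + 1×18.998 + 7×1.008 + 2×15.999 = 106.10 g/mol.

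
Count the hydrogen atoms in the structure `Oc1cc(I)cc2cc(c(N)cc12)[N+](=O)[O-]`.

Hydrogens are implicit in SMILES; fill each atom to its normal valence:
  6 × C (aromatic): no H
  4 × C (aromatic): 1 H each → 4
  1 × I: no H
  1 × N: 2 H
  1 × N (charge +1): no H
  1 × O: 1 H
  1 × O: no H
  1 × O (charge -1): no H
  Total hydrogens = 7.

7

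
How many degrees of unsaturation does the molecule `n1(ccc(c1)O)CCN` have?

3

Molecular formula from the SMILES: C6H10N2O.
DoU = (2C + 2 + N − H − X)/2 = (2·6 + 2 + 2 − 10 − 0)/2 = 6/2 = 3.
(Structurally: 1 ring(s) + 2 π bond(s) = 3.)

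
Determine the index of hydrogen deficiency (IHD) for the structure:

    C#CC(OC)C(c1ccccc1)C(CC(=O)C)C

Molecular formula from the SMILES: C16H20O2.
DoU = (2C + 2 + N − H − X)/2 = (2·16 + 2 + 0 − 20 − 0)/2 = 14/2 = 7.
(Structurally: 1 ring(s) + 6 π bond(s) = 7.)

7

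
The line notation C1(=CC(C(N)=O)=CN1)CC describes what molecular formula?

Heavy atoms from the SMILES: 7 C, 2 N, 1 O.
Implicit hydrogens by atom environment:
  2 × C (aromatic): 1 H each → 2
  2 × C (aromatic): no H
  1 × C: 3 H
  1 × C: 2 H
  1 × C: no H
  1 × N: 2 H
  1 × N (aromatic): 1 H
  1 × O: no H
  Total hydrogens = 10.
Molecular formula: C7H10N2O

C7H10N2O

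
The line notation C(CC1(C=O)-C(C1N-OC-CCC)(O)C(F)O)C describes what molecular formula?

Heavy atoms from the SMILES: 12 C, 1 F, 1 N, 4 O.
Implicit hydrogens by atom environment:
  5 × C: 2 H each → 10
  3 × C: 1 H each → 3
  2 × C: 3 H each → 6
  2 × C: no H
  2 × O: 1 H each → 2
  2 × O: no H
  1 × F: no H
  1 × N: 1 H
  Total hydrogens = 22.
Molecular formula: C12H22FNO4

C12H22FNO4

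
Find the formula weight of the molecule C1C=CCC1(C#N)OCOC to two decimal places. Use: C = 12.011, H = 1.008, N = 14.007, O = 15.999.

Molecular formula: C8H11NO2.
M = 8×12.011 + 11×1.008 + 1×14.007 + 2×15.999 = 153.18 g/mol.

153.18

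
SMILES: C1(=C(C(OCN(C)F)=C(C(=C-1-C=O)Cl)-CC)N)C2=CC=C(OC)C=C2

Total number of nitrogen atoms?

2

The symbol for nitrogen appears 2 times in the SMILES.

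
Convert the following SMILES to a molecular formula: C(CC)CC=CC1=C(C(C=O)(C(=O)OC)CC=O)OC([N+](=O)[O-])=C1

Heavy atoms from the SMILES: 16 C, 1 N, 7 O.
Implicit hydrogens by atom environment:
  5 × O: no H
  4 × C: 2 H each → 8
  4 × C: 1 H each → 4
  3 × C (aromatic): no H
  2 × C: 3 H each → 6
  2 × C: no H
  1 × C (aromatic): 1 H
  1 × N (charge +1): no H
  1 × O (aromatic): no H
  1 × O (charge -1): no H
  Total hydrogens = 19.
Molecular formula: C16H19NO7

C16H19NO7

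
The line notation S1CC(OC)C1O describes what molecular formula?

C4H8O2S

Heavy atoms from the SMILES: 4 C, 2 O, 1 S.
Implicit hydrogens by atom environment:
  2 × C: 1 H each → 2
  1 × C: 3 H
  1 × C: 2 H
  1 × O: 1 H
  1 × O: no H
  1 × S: no H
  Total hydrogens = 8.
Molecular formula: C4H8O2S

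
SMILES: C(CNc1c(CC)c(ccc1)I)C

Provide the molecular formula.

C11H16IN

Heavy atoms from the SMILES: 11 C, 1 I, 1 N.
Implicit hydrogens by atom environment:
  3 × C: 2 H each → 6
  3 × C (aromatic): 1 H each → 3
  3 × C (aromatic): no H
  2 × C: 3 H each → 6
  1 × I: no H
  1 × N: 1 H
  Total hydrogens = 16.
Molecular formula: C11H16IN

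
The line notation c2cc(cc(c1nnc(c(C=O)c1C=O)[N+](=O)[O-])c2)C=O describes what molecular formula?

Heavy atoms from the SMILES: 13 C, 3 N, 5 O.
Implicit hydrogens by atom environment:
  6 × C (aromatic): no H
  4 × C (aromatic): 1 H each → 4
  4 × O: no H
  3 × C: 1 H each → 3
  2 × N (aromatic): no H
  1 × N (charge +1): no H
  1 × O (charge -1): no H
  Total hydrogens = 7.
Molecular formula: C13H7N3O5

C13H7N3O5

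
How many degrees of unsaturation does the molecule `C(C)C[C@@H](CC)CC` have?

Molecular formula from the SMILES: C8H18.
DoU = (2C + 2 + N − H − X)/2 = (2·8 + 2 + 0 − 18 − 0)/2 = 0/2 = 0.
(Structurally: 0 ring(s) + 0 π bond(s) = 0.)

0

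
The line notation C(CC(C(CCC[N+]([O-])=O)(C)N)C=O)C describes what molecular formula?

Heavy atoms from the SMILES: 10 C, 2 N, 3 O.
Implicit hydrogens by atom environment:
  5 × C: 2 H each → 10
  2 × C: 3 H each → 6
  2 × C: 1 H each → 2
  2 × O: no H
  1 × C: no H
  1 × N: 2 H
  1 × N (charge +1): no H
  1 × O (charge -1): no H
  Total hydrogens = 20.
Molecular formula: C10H20N2O3

C10H20N2O3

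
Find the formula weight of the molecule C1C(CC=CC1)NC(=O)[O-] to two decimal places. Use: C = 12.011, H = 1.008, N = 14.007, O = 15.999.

Molecular formula: C7H10NO2-.
M = 7×12.011 + 10×1.008 + 1×14.007 + 2×15.999 = 140.16 g/mol.

140.16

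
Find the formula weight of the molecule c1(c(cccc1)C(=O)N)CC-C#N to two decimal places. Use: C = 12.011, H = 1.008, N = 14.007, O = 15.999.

Molecular formula: C10H10N2O.
M = 10×12.011 + 10×1.008 + 2×14.007 + 1×15.999 = 174.20 g/mol.

174.20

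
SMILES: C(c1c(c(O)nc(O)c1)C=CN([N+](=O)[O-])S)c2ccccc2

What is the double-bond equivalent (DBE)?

10

Molecular formula from the SMILES: C14H13N3O4S.
DoU = (2C + 2 + N − H − X)/2 = (2·14 + 2 + 3 − 13 − 0)/2 = 20/2 = 10.
(Structurally: 2 ring(s) + 8 π bond(s) = 10.)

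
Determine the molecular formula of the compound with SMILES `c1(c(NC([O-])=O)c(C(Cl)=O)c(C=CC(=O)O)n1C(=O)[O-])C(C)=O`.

[C12H7ClN2O8]2-

Heavy atoms from the SMILES: 12 C, 1 Cl, 2 N, 8 O.
Implicit hydrogens by atom environment:
  5 × C: no H
  5 × O: no H
  4 × C (aromatic): no H
  2 × C: 1 H each → 2
  2 × O (charge -1): no H
  1 × C: 3 H
  1 × Cl: no H
  1 × N: 1 H
  1 × N (aromatic): no H
  1 × O: 1 H
  Total hydrogens = 7.
Net charge -2.
Molecular formula: [C12H7ClN2O8]2-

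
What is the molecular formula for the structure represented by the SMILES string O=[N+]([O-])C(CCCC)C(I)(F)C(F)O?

Heavy atoms from the SMILES: 7 C, 2 F, 1 I, 1 N, 3 O.
Implicit hydrogens by atom environment:
  3 × C: 2 H each → 6
  2 × C: 1 H each → 2
  2 × F: no H
  1 × C: 3 H
  1 × C: no H
  1 × I: no H
  1 × N (charge +1): no H
  1 × O: 1 H
  1 × O: no H
  1 × O (charge -1): no H
  Total hydrogens = 12.
Molecular formula: C7H12F2INO3

C7H12F2INO3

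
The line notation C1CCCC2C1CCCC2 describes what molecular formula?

C10H18

Heavy atoms from the SMILES: 10 C.
Implicit hydrogens by atom environment:
  8 × C: 2 H each → 16
  2 × C: 1 H each → 2
  Total hydrogens = 18.
Molecular formula: C10H18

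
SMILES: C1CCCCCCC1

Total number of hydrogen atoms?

Hydrogens are implicit in SMILES; fill each atom to its normal valence:
  8 × C: 2 H each → 16
  Total hydrogens = 16.

16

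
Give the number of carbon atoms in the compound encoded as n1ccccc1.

5

The symbol for carbon appears 5 times in the SMILES. Lowercase c denotes aromatic carbon and counts toward C.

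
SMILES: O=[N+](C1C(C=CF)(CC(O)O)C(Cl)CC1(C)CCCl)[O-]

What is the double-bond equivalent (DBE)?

3

Molecular formula from the SMILES: C12H18Cl2FNO4.
DoU = (2C + 2 + N − H − X)/2 = (2·12 + 2 + 1 − 18 − 3)/2 = 6/2 = 3.
(Structurally: 1 ring(s) + 2 π bond(s) = 3.)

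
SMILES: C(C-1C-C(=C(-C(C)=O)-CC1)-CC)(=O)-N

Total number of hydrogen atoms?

Hydrogens are implicit in SMILES; fill each atom to its normal valence:
  4 × C: 2 H each → 8
  4 × C: no H
  2 × C: 3 H each → 6
  2 × O: no H
  1 × C: 1 H
  1 × N: 2 H
  Total hydrogens = 17.

17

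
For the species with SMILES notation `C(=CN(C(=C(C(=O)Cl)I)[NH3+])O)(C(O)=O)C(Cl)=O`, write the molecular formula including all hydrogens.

C7H6Cl2IN2O5+

Heavy atoms from the SMILES: 7 C, 2 Cl, 1 I, 2 N, 5 O.
Implicit hydrogens by atom environment:
  6 × C: no H
  3 × O: no H
  2 × Cl: no H
  2 × O: 1 H each → 2
  1 × C: 1 H
  1 × I: no H
  1 × N (charge +1): 3 H
  1 × N: no H
  Total hydrogens = 6.
Net charge +1.
Molecular formula: C7H6Cl2IN2O5+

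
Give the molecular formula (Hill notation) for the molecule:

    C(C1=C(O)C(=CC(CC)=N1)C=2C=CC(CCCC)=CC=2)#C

C19H21NO

Heavy atoms from the SMILES: 19 C, 1 N, 1 O.
Implicit hydrogens by atom environment:
  6 × C (aromatic): no H
  5 × C (aromatic): 1 H each → 5
  4 × C: 2 H each → 8
  2 × C: 3 H each → 6
  1 × C: 1 H
  1 × C: no H
  1 × N (aromatic): no H
  1 × O: 1 H
  Total hydrogens = 21.
Molecular formula: C19H21NO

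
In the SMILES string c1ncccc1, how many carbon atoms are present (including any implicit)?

5

The symbol for carbon appears 5 times in the SMILES. Lowercase c denotes aromatic carbon and counts toward C.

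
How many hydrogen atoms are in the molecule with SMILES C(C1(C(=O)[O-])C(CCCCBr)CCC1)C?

20

Hydrogens are implicit in SMILES; fill each atom to its normal valence:
  8 × C: 2 H each → 16
  2 × C: no H
  1 × Br: no H
  1 × C: 3 H
  1 × C: 1 H
  1 × O: no H
  1 × O (charge -1): no H
  Total hydrogens = 20.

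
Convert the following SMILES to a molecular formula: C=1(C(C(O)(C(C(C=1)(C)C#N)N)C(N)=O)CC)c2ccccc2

Heavy atoms from the SMILES: 17 C, 3 N, 2 O.
Implicit hydrogens by atom environment:
  5 × C (aromatic): 1 H each → 5
  5 × C: no H
  3 × C: 1 H each → 3
  2 × C: 3 H each → 6
  2 × N: 2 H each → 4
  1 × C: 2 H
  1 × C (aromatic): no H
  1 × N: no H
  1 × O: 1 H
  1 × O: no H
  Total hydrogens = 21.
Molecular formula: C17H21N3O2

C17H21N3O2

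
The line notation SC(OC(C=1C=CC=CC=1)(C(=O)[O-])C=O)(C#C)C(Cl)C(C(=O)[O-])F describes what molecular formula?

Heavy atoms from the SMILES: 15 C, 1 Cl, 1 F, 6 O, 1 S.
Implicit hydrogens by atom environment:
  5 × C (aromatic): 1 H each → 5
  5 × C: no H
  4 × C: 1 H each → 4
  4 × O: no H
  2 × O (charge -1): no H
  1 × C (aromatic): no H
  1 × Cl: no H
  1 × F: no H
  1 × S: 1 H
  Total hydrogens = 10.
Net charge -2.
Molecular formula: [C15H10ClFO6S]2-

[C15H10ClFO6S]2-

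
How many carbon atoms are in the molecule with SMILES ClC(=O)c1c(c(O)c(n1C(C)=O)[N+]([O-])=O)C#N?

The symbol for carbon appears 8 times in the SMILES. Lowercase c denotes aromatic carbon and counts toward C.

8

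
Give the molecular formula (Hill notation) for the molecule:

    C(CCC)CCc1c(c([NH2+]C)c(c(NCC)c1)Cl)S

Heavy atoms from the SMILES: 15 C, 1 Cl, 2 N, 1 S.
Implicit hydrogens by atom environment:
  6 × C: 2 H each → 12
  5 × C (aromatic): no H
  3 × C: 3 H each → 9
  1 × C (aromatic): 1 H
  1 × Cl: no H
  1 × N (charge +1): 2 H
  1 × N: 1 H
  1 × S: 1 H
  Total hydrogens = 26.
Net charge +1.
Molecular formula: C15H26ClN2S+

C15H26ClN2S+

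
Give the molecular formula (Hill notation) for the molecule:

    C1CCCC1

C5H10

Heavy atoms from the SMILES: 5 C.
Implicit hydrogens by atom environment:
  5 × C: 2 H each → 10
  Total hydrogens = 10.
Molecular formula: C5H10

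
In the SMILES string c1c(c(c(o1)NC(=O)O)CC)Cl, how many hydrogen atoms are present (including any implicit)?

8

Hydrogens are implicit in SMILES; fill each atom to its normal valence:
  3 × C (aromatic): no H
  1 × C: 3 H
  1 × C: 2 H
  1 × C (aromatic): 1 H
  1 × C: no H
  1 × Cl: no H
  1 × N: 1 H
  1 × O: 1 H
  1 × O (aromatic): no H
  1 × O: no H
  Total hydrogens = 8.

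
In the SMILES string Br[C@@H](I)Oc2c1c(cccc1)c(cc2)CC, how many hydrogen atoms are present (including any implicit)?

Hydrogens are implicit in SMILES; fill each atom to its normal valence:
  6 × C (aromatic): 1 H each → 6
  4 × C (aromatic): no H
  1 × Br: no H
  1 × C: 3 H
  1 × C: 2 H
  1 × C: 1 H
  1 × I: no H
  1 × O: no H
  Total hydrogens = 12.

12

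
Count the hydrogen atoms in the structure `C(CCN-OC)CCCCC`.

Hydrogens are implicit in SMILES; fill each atom to its normal valence:
  7 × C: 2 H each → 14
  2 × C: 3 H each → 6
  1 × N: 1 H
  1 × O: no H
  Total hydrogens = 21.

21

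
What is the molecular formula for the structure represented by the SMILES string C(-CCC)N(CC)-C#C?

Heavy atoms from the SMILES: 8 C, 1 N.
Implicit hydrogens by atom environment:
  4 × C: 2 H each → 8
  2 × C: 3 H each → 6
  1 × C: 1 H
  1 × C: no H
  1 × N: no H
  Total hydrogens = 15.
Molecular formula: C8H15N

C8H15N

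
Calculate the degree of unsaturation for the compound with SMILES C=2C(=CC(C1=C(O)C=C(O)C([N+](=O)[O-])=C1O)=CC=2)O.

Molecular formula from the SMILES: C12H9NO6.
DoU = (2C + 2 + N − H − X)/2 = (2·12 + 2 + 1 − 9 − 0)/2 = 18/2 = 9.
(Structurally: 2 ring(s) + 7 π bond(s) = 9.)

9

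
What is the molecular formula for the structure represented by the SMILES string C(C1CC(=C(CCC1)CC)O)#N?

Heavy atoms from the SMILES: 10 C, 1 N, 1 O.
Implicit hydrogens by atom environment:
  5 × C: 2 H each → 10
  3 × C: no H
  1 × C: 3 H
  1 × C: 1 H
  1 × N: no H
  1 × O: 1 H
  Total hydrogens = 15.
Molecular formula: C10H15NO

C10H15NO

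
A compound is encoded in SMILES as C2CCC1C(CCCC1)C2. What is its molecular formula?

Heavy atoms from the SMILES: 10 C.
Implicit hydrogens by atom environment:
  8 × C: 2 H each → 16
  2 × C: 1 H each → 2
  Total hydrogens = 18.
Molecular formula: C10H18

C10H18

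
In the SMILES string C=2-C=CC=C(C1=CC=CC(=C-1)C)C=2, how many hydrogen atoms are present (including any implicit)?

Hydrogens are implicit in SMILES; fill each atom to its normal valence:
  9 × C (aromatic): 1 H each → 9
  3 × C (aromatic): no H
  1 × C: 3 H
  Total hydrogens = 12.

12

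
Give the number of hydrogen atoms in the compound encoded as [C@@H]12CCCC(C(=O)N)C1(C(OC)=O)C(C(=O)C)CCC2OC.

25

Hydrogens are implicit in SMILES; fill each atom to its normal valence:
  5 × C: 2 H each → 10
  5 × O: no H
  4 × C: 1 H each → 4
  4 × C: no H
  3 × C: 3 H each → 9
  1 × N: 2 H
  Total hydrogens = 25.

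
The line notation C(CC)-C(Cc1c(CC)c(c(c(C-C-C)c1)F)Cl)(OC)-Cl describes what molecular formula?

C17H25Cl2FO

Heavy atoms from the SMILES: 17 C, 2 Cl, 1 F, 1 O.
Implicit hydrogens by atom environment:
  6 × C: 2 H each → 12
  5 × C (aromatic): no H
  4 × C: 3 H each → 12
  2 × Cl: no H
  1 × C (aromatic): 1 H
  1 × C: no H
  1 × F: no H
  1 × O: no H
  Total hydrogens = 25.
Molecular formula: C17H25Cl2FO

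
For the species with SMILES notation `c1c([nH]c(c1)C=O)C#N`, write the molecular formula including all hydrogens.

Heavy atoms from the SMILES: 6 C, 2 N, 1 O.
Implicit hydrogens by atom environment:
  2 × C (aromatic): 1 H each → 2
  2 × C (aromatic): no H
  1 × C: 1 H
  1 × C: no H
  1 × N (aromatic): 1 H
  1 × N: no H
  1 × O: no H
  Total hydrogens = 4.
Molecular formula: C6H4N2O

C6H4N2O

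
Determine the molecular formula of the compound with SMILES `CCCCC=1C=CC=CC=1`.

Heavy atoms from the SMILES: 10 C.
Implicit hydrogens by atom environment:
  5 × C (aromatic): 1 H each → 5
  3 × C: 2 H each → 6
  1 × C: 3 H
  1 × C (aromatic): no H
  Total hydrogens = 14.
Molecular formula: C10H14

C10H14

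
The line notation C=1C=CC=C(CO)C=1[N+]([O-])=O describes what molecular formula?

C7H7NO3

Heavy atoms from the SMILES: 7 C, 1 N, 3 O.
Implicit hydrogens by atom environment:
  4 × C (aromatic): 1 H each → 4
  2 × C (aromatic): no H
  1 × C: 2 H
  1 × N (charge +1): no H
  1 × O: 1 H
  1 × O: no H
  1 × O (charge -1): no H
  Total hydrogens = 7.
Molecular formula: C7H7NO3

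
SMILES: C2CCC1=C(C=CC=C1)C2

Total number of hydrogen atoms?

Hydrogens are implicit in SMILES; fill each atom to its normal valence:
  4 × C: 2 H each → 8
  4 × C (aromatic): 1 H each → 4
  2 × C (aromatic): no H
  Total hydrogens = 12.

12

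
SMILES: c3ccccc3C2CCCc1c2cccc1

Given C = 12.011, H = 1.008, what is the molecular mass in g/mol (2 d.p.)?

208.30

Molecular formula: C16H16.
M = 16×12.011 + 16×1.008 = 208.30 g/mol.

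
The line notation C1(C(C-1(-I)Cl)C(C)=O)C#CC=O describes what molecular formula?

Heavy atoms from the SMILES: 8 C, 1 Cl, 1 I, 2 O.
Implicit hydrogens by atom environment:
  4 × C: no H
  3 × C: 1 H each → 3
  2 × O: no H
  1 × C: 3 H
  1 × Cl: no H
  1 × I: no H
  Total hydrogens = 6.
Molecular formula: C8H6ClIO2

C8H6ClIO2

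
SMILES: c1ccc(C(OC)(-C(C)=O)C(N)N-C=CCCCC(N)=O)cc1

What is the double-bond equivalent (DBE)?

Molecular formula from the SMILES: C17H25N3O3.
DoU = (2C + 2 + N − H − X)/2 = (2·17 + 2 + 3 − 25 − 0)/2 = 14/2 = 7.
(Structurally: 1 ring(s) + 6 π bond(s) = 7.)

7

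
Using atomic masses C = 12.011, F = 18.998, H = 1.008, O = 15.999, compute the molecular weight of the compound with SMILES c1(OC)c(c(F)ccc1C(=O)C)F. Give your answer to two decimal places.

Molecular formula: C9H8F2O2.
M = 9×12.011 + 2×18.998 + 8×1.008 + 2×15.999 = 186.16 g/mol.

186.16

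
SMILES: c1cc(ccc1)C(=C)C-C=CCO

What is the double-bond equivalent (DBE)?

6

Molecular formula from the SMILES: C12H14O.
DoU = (2C + 2 + N − H − X)/2 = (2·12 + 2 + 0 − 14 − 0)/2 = 12/2 = 6.
(Structurally: 1 ring(s) + 5 π bond(s) = 6.)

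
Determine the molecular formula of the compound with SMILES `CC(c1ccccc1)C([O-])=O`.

C9H9O2-

Heavy atoms from the SMILES: 9 C, 2 O.
Implicit hydrogens by atom environment:
  5 × C (aromatic): 1 H each → 5
  1 × C: 3 H
  1 × C: 1 H
  1 × C: no H
  1 × C (aromatic): no H
  1 × O: no H
  1 × O (charge -1): no H
  Total hydrogens = 9.
Net charge -1.
Molecular formula: C9H9O2-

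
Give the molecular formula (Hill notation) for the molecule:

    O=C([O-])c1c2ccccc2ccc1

Heavy atoms from the SMILES: 11 C, 2 O.
Implicit hydrogens by atom environment:
  7 × C (aromatic): 1 H each → 7
  3 × C (aromatic): no H
  1 × C: no H
  1 × O: no H
  1 × O (charge -1): no H
  Total hydrogens = 7.
Net charge -1.
Molecular formula: C11H7O2-

C11H7O2-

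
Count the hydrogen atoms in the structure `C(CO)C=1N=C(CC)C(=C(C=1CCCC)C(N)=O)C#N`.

Hydrogens are implicit in SMILES; fill each atom to its normal valence:
  6 × C: 2 H each → 12
  5 × C (aromatic): no H
  2 × C: 3 H each → 6
  2 × C: no H
  1 × N: 2 H
  1 × N (aromatic): no H
  1 × N: no H
  1 × O: 1 H
  1 × O: no H
  Total hydrogens = 21.

21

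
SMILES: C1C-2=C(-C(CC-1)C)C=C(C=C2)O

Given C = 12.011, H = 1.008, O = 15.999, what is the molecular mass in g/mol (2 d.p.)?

Molecular formula: C11H14O.
M = 11×12.011 + 14×1.008 + 1×15.999 = 162.23 g/mol.

162.23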